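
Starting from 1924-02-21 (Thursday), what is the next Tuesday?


Current: Thursday
Target: Tuesday
Days ahead: 5

Next Tuesday: 1924-02-26


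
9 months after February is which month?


February is month 2
2 + 9 = 11

November


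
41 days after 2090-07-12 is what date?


Start: 2090-07-12, add 41 days
July 2090 has 31 days: 31 - 12 = 19 days to July 31 -> 22 left
August 2090: 22 <= 31 -> lands on August 22

Result: 2090-08-22


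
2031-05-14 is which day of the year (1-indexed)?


Date: May 14, 2031
Days in months 1 through 4: 120
Plus 14 days in May

Day of year: 134


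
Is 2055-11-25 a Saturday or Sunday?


Anchor: Jan 1, 2055. With p = 2055 - 1 = 2054: (p + p//4 - p//100 + p//400) mod 7 = (2054 + 513 - 20 + 5) mod 7 = 2552 mod 7 = 4 -> Friday (Mon=0 ... Sun=6)
Day of year: 329; offset = 328
Weekday index = (4 + 328) mod 7 = 3 -> Thursday
Weekend days: Saturday, Sunday

No


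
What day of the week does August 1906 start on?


Target: August 1, 1906
Anchor: Jan 1, 1906. With p = 1906 - 1 = 1905: (p + p//4 - p//100 + p//400) mod 7 = (1905 + 476 - 19 + 4) mod 7 = 2366 mod 7 = 0 -> Monday (Mon=0 ... Sun=6)
Days before August (Jan-Jul): 212 days
Weekday index = (0 + 212) mod 7 = 2

Wednesday


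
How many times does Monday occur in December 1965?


December 1965 has 31 days
Anchor: Jan 1, 1965. With p = 1965 - 1 = 1964: (p + p//4 - p//100 + p//400) mod 7 = (1964 + 491 - 19 + 4) mod 7 = 2440 mod 7 = 4 -> Friday (Mon=0 ... Sun=6)
Days before December (Jan-Nov): 334; December 1 index = (4 + 334) mod 7 = 2 -> Wednesday
First Monday is December 6
Mondays: 6, 13, 20, 27

4 Mondays


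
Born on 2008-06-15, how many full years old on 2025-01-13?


Birth: 2008-06-15
Reference: 2025-01-13
Year difference: 2025 - 2008 = 17
Birthday not yet reached in 2025, subtract 1

16 years old


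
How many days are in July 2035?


July 2035

31 days


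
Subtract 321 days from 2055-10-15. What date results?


Start: 2055-10-15, subtract 321 days
Back 15 days from October 15 reaches September 30, 2055 -> 306 left
September 2055 has 30 days -> back to August 31, 2055 -> 276 left
August 2055 has 31 days -> back to July 31, 2055 -> 245 left
July 2055 has 31 days -> back to June 30, 2055 -> 214 left
June 2055 has 30 days -> back to May 31, 2055 -> 184 left
May 2055 has 31 days -> back to April 30, 2055 -> 153 left
April 2055 has 30 days -> back to March 31, 2055 -> 123 left
March 2055 has 31 days -> back to February 28, 2055 -> 92 left
February 2055 has 28 days -> back to January 31, 2055 -> 64 left
January 2055 has 31 days -> back to December 31, 2054 -> 33 left
December 2054 has 31 days -> back to November 30, 2054 -> 2 left
November 2054: 30 - 2 = 28 -> lands on November 28

Result: 2054-11-28


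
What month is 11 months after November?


November is month 11
11 + 11 = 22; wrap: 22 - 12 = 10

October


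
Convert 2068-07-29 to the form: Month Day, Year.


ISO 2068-07-29 parses as year=2068, month=07, day=29
Month 7 -> July

July 29, 2068


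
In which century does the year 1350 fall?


Century = (year - 1) // 100 + 1
= (1350 - 1) // 100 + 1
= 1349 // 100 + 1
= 13 + 1

14th century


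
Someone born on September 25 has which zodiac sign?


Date: September 25
Conventional tropical zodiac dates: Libra from September 23 onward; Scorpio starts October 23
September 25 falls within the Libra range

Libra


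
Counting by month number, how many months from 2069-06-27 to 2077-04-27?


From June 2069 to April 2077
8 years * 12 = 96 months, minus 2 months = 94

94 months


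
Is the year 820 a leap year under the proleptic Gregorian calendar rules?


Gregorian leap year rule: divisible by 4, but not by 100, unless also by 400.
820 is divisible by 4 but not 100 -> leap year

Yes


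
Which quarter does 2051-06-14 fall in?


Month: June (month 6)
Q1: Jan-Mar, Q2: Apr-Jun, Q3: Jul-Sep, Q4: Oct-Dec

Q2


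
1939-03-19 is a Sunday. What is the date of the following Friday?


Current: Sunday
Target: Friday
Days ahead: 5

Next Friday: 1939-03-24


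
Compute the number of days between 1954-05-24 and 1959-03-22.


From 1954-05-24 to 1959-03-22
1954-05-24: days before May = 31 + 28 + 31 + 30 = 120 (1954 is not a leap year); day of year = 120 + 24 = 144
1959-03-22: days before March = 31 + 28 = 59 (1959 is not a leap year); day of year = 59 + 22 = 81
Rest of 1954: 365 - 144 = 221
Full years 1955 (365), 1956 (366), 1957 (365), 1958 (365): 1461
Total = 221 + 1461 + 81 = 1763

1763 days


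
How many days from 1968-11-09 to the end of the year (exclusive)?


Day of year: 314 of 366
Remaining = 366 - 314

52 days


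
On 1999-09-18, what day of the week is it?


Date: September 18, 1999
Anchor: Jan 1, 1999. With p = 1999 - 1 = 1998: (p + p//4 - p//100 + p//400) mod 7 = (1998 + 499 - 19 + 4) mod 7 = 2482 mod 7 = 4 -> Friday (Mon=0 ... Sun=6)
Days before September (Jan-Aug): 243; offset = 243 + 18 - 1 = 260
Weekday index = (4 + 260) mod 7 = 5

Day of the week: Saturday


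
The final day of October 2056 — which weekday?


October 2056 has 31 days
Anchor: Jan 1, 2056. With p = 2056 - 1 = 2055: (p + p//4 - p//100 + p//400) mod 7 = (2055 + 513 - 20 + 5) mod 7 = 2553 mod 7 = 5 -> Saturday (Mon=0 ... Sun=6)
Days before October (Jan-Sep): 274; October 1 index = (5 + 274) mod 7 = 6 -> Sunday
Last day offset: 31 - 1 = 30 days
Weekday index = (6 + 30) mod 7 = 1

Tuesday, October 31


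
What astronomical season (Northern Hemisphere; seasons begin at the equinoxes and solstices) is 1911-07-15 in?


Date: July 15
Astronomical Summer (approx.; exact equinox/solstice day varies by year): June 21 to September 21
July 15 falls within the Summer window

Summer


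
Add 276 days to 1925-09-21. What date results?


Start: 1925-09-21, add 276 days
September 1925 has 30 days: 30 - 21 = 9 days to September 30 -> 267 left
October 1925 has 31 days -> 236 left
November 1925 has 30 days -> 206 left
December 1925 has 31 days -> 175 left
January 1926 has 31 days -> 144 left
February 1926 has 28 days -> 116 left
March 1926 has 31 days -> 85 left
April 1926 has 30 days -> 55 left
May 1926 has 31 days -> 24 left
June 1926: 24 <= 30 -> lands on June 24

Result: 1926-06-24


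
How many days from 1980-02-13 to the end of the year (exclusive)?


Day of year: 44 of 366
Remaining = 366 - 44

322 days


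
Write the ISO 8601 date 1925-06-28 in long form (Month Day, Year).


ISO 1925-06-28 parses as year=1925, month=06, day=28
Month 6 -> June

June 28, 1925


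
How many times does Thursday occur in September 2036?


September 2036 has 30 days
Anchor: Jan 1, 2036. With p = 2036 - 1 = 2035: (p + p//4 - p//100 + p//400) mod 7 = (2035 + 508 - 20 + 5) mod 7 = 2528 mod 7 = 1 -> Tuesday (Mon=0 ... Sun=6)
Days before September (Jan-Aug): 244; September 1 index = (1 + 244) mod 7 = 0 -> Monday
First Thursday is September 4
Thursdays: 4, 11, 18, 25

4 Thursdays


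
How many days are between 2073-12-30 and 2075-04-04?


From 2073-12-30 to 2075-04-04
2073-12-30: days before December = 31 + 28 + 31 + 30 + 31 + 30 + 31 + 31 + 30 + 31 + 30 = 334 (2073 is not a leap year); day of year = 334 + 30 = 364
2075-04-04: days before April = 31 + 28 + 31 = 90 (2075 is not a leap year); day of year = 90 + 4 = 94
Rest of 2073: 365 - 364 = 1
Full years 2074 (365): 365
Total = 1 + 365 + 94 = 460

460 days


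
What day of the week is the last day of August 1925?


August 1925 has 31 days
Anchor: Jan 1, 1925. With p = 1925 - 1 = 1924: (p + p//4 - p//100 + p//400) mod 7 = (1924 + 481 - 19 + 4) mod 7 = 2390 mod 7 = 3 -> Thursday (Mon=0 ... Sun=6)
Days before August (Jan-Jul): 212; August 1 index = (3 + 212) mod 7 = 5 -> Saturday
Last day offset: 31 - 1 = 30 days
Weekday index = (5 + 30) mod 7 = 0

Monday, August 31


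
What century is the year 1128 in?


Century = (year - 1) // 100 + 1
= (1128 - 1) // 100 + 1
= 1127 // 100 + 1
= 11 + 1

12th century


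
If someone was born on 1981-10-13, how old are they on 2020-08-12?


Birth: 1981-10-13
Reference: 2020-08-12
Year difference: 2020 - 1981 = 39
Birthday not yet reached in 2020, subtract 1

38 years old


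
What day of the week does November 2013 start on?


Target: November 1, 2013
Anchor: Jan 1, 2013. With p = 2013 - 1 = 2012: (p + p//4 - p//100 + p//400) mod 7 = (2012 + 503 - 20 + 5) mod 7 = 2500 mod 7 = 1 -> Tuesday (Mon=0 ... Sun=6)
Days before November (Jan-Oct): 304 days
Weekday index = (1 + 304) mod 7 = 4

Friday


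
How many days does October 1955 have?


October 1955

31 days


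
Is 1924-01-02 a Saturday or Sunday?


Anchor: Jan 1, 1924. With p = 1924 - 1 = 1923: (p + p//4 - p//100 + p//400) mod 7 = (1923 + 480 - 19 + 4) mod 7 = 2388 mod 7 = 1 -> Tuesday (Mon=0 ... Sun=6)
Day of year: 2; offset = 1
Weekday index = (1 + 1) mod 7 = 2 -> Wednesday
Weekend days: Saturday, Sunday

No


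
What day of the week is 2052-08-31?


Date: August 31, 2052
Anchor: Jan 1, 2052. With p = 2052 - 1 = 2051: (p + p//4 - p//100 + p//400) mod 7 = (2051 + 512 - 20 + 5) mod 7 = 2548 mod 7 = 0 -> Monday (Mon=0 ... Sun=6)
Days before August (Jan-Jul): 213; offset = 213 + 31 - 1 = 243
Weekday index = (0 + 243) mod 7 = 5

Day of the week: Saturday


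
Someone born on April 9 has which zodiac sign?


Date: April 9
Conventional tropical zodiac dates: Aries from March 21 onward; Taurus starts April 20
April 9 falls within the Aries range

Aries


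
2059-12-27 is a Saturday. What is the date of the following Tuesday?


Current: Saturday
Target: Tuesday
Days ahead: 3

Next Tuesday: 2059-12-30


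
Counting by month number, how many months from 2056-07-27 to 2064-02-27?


From July 2056 to February 2064
8 years * 12 = 96 months, minus 5 months = 91

91 months


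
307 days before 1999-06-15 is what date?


Start: 1999-06-15, subtract 307 days
Back 15 days from June 15 reaches May 31, 1999 -> 292 left
May 1999 has 31 days -> back to April 30, 1999 -> 261 left
April 1999 has 30 days -> back to March 31, 1999 -> 231 left
March 1999 has 31 days -> back to February 28, 1999 -> 200 left
February 1999 has 28 days -> back to January 31, 1999 -> 172 left
January 1999 has 31 days -> back to December 31, 1998 -> 141 left
December 1998 has 31 days -> back to November 30, 1998 -> 110 left
November 1998 has 30 days -> back to October 31, 1998 -> 80 left
October 1998 has 31 days -> back to September 30, 1998 -> 49 left
September 1998 has 30 days -> back to August 31, 1998 -> 19 left
August 1998: 31 - 19 = 12 -> lands on August 12

Result: 1998-08-12


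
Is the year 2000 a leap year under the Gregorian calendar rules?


Gregorian leap year rule: divisible by 4, but not by 100, unless also by 400.
2000 is divisible by 400 -> leap year

Yes


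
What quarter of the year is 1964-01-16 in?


Month: January (month 1)
Q1: Jan-Mar, Q2: Apr-Jun, Q3: Jul-Sep, Q4: Oct-Dec

Q1


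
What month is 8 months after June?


June is month 6
6 + 8 = 14; wrap: 14 - 12 = 2

February


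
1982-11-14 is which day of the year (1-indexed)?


Date: November 14, 1982
Days in months 1 through 10: 304
Plus 14 days in November

Day of year: 318


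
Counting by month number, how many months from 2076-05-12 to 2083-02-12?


From May 2076 to February 2083
7 years * 12 = 84 months, minus 3 months = 81

81 months


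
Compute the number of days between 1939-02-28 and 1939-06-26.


From 1939-02-28 to 1939-06-26
1939-02-28: days before February = 31; day of year = 31 + 28 = 59
1939-06-26: days before June = 31 + 28 + 31 + 30 + 31 = 151 (1939 is not a leap year); day of year = 151 + 26 = 177
Same year: 177 - 59 = 118

118 days


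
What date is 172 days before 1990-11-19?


Start: 1990-11-19, subtract 172 days
Back 19 days from November 19 reaches October 31, 1990 -> 153 left
October 1990 has 31 days -> back to September 30, 1990 -> 122 left
September 1990 has 30 days -> back to August 31, 1990 -> 92 left
August 1990 has 31 days -> back to July 31, 1990 -> 61 left
July 1990 has 31 days -> back to June 30, 1990 -> 30 left
June 1990 has 30 days -> back to May 31, 1990 -> 0 left
May 1990: 31 - 0 = 31 -> lands on May 31

Result: 1990-05-31


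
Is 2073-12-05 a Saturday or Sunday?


Anchor: Jan 1, 2073. With p = 2073 - 1 = 2072: (p + p//4 - p//100 + p//400) mod 7 = (2072 + 518 - 20 + 5) mod 7 = 2575 mod 7 = 6 -> Sunday (Mon=0 ... Sun=6)
Day of year: 339; offset = 338
Weekday index = (6 + 338) mod 7 = 1 -> Tuesday
Weekend days: Saturday, Sunday

No


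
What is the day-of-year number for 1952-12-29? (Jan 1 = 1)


Date: December 29, 1952
Days in months 1 through 11: 335
Plus 29 days in December

Day of year: 364


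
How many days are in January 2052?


January 2052

31 days


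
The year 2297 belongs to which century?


Century = (year - 1) // 100 + 1
= (2297 - 1) // 100 + 1
= 2296 // 100 + 1
= 22 + 1

23rd century


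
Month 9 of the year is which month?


Month 9 of 12

September


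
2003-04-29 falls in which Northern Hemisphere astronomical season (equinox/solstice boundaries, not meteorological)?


Date: April 29
Astronomical Spring (approx.; exact equinox/solstice day varies by year): March 20 to June 20
April 29 falls within the Spring window

Spring


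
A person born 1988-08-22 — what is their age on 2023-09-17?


Birth: 1988-08-22
Reference: 2023-09-17
Year difference: 2023 - 1988 = 35

35 years old


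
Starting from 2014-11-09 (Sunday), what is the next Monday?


Current: Sunday
Target: Monday
Days ahead: 1

Next Monday: 2014-11-10


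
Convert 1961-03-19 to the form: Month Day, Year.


ISO 1961-03-19 parses as year=1961, month=03, day=19
Month 3 -> March

March 19, 1961


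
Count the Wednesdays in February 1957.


February 1957 has 28 days
Anchor: Jan 1, 1957. With p = 1957 - 1 = 1956: (p + p//4 - p//100 + p//400) mod 7 = (1956 + 489 - 19 + 4) mod 7 = 2430 mod 7 = 1 -> Tuesday (Mon=0 ... Sun=6)
Days before February (Jan): 31; February 1 index = (1 + 31) mod 7 = 4 -> Friday
First Wednesday is February 6
Wednesdays: 6, 13, 20, 27

4 Wednesdays


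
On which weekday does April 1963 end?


April 1963 has 30 days
Anchor: Jan 1, 1963. With p = 1963 - 1 = 1962: (p + p//4 - p//100 + p//400) mod 7 = (1962 + 490 - 19 + 4) mod 7 = 2437 mod 7 = 1 -> Tuesday (Mon=0 ... Sun=6)
Days before April (Jan-Mar): 90; April 1 index = (1 + 90) mod 7 = 0 -> Monday
Last day offset: 30 - 1 = 29 days
Weekday index = (0 + 29) mod 7 = 1

Tuesday, April 30


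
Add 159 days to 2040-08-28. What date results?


Start: 2040-08-28, add 159 days
August 2040 has 31 days: 31 - 28 = 3 days to August 31 -> 156 left
September 2040 has 30 days -> 126 left
October 2040 has 31 days -> 95 left
November 2040 has 30 days -> 65 left
December 2040 has 31 days -> 34 left
January 2041 has 31 days -> 3 left
February 2041: 3 <= 28 -> lands on February 3

Result: 2041-02-03


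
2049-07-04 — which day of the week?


Date: July 4, 2049
Anchor: Jan 1, 2049. With p = 2049 - 1 = 2048: (p + p//4 - p//100 + p//400) mod 7 = (2048 + 512 - 20 + 5) mod 7 = 2545 mod 7 = 4 -> Friday (Mon=0 ... Sun=6)
Days before July (Jan-Jun): 181; offset = 181 + 4 - 1 = 184
Weekday index = (4 + 184) mod 7 = 6

Day of the week: Sunday


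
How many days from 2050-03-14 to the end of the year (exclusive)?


Day of year: 73 of 365
Remaining = 365 - 73

292 days


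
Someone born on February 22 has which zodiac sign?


Date: February 22
Conventional tropical zodiac dates: Pisces from February 19 onward; Aries starts March 21
February 22 falls within the Pisces range

Pisces


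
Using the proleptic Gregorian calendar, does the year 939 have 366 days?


Gregorian leap year rule: divisible by 4, but not by 100, unless also by 400.
939 is not divisible by 4 -> not a leap year

No


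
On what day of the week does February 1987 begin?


Target: February 1, 1987
Anchor: Jan 1, 1987. With p = 1987 - 1 = 1986: (p + p//4 - p//100 + p//400) mod 7 = (1986 + 496 - 19 + 4) mod 7 = 2467 mod 7 = 3 -> Thursday (Mon=0 ... Sun=6)
Days before February (Jan): 31 days
Weekday index = (3 + 31) mod 7 = 6

Sunday


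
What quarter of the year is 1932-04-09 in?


Month: April (month 4)
Q1: Jan-Mar, Q2: Apr-Jun, Q3: Jul-Sep, Q4: Oct-Dec

Q2


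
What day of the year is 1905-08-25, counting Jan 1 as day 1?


Date: August 25, 1905
Days in months 1 through 7: 212
Plus 25 days in August

Day of year: 237


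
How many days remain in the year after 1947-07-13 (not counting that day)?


Day of year: 194 of 365
Remaining = 365 - 194

171 days


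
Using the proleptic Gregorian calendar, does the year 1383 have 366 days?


Gregorian leap year rule: divisible by 4, but not by 100, unless also by 400.
1383 is not divisible by 4 -> not a leap year

No


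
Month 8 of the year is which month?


Month 8 of 12

August


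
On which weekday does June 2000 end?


June 2000 has 30 days
Anchor: Jan 1, 2000. With p = 2000 - 1 = 1999: (p + p//4 - p//100 + p//400) mod 7 = (1999 + 499 - 19 + 4) mod 7 = 2483 mod 7 = 5 -> Saturday (Mon=0 ... Sun=6)
Days before June (Jan-May): 152; June 1 index = (5 + 152) mod 7 = 3 -> Thursday
Last day offset: 30 - 1 = 29 days
Weekday index = (3 + 29) mod 7 = 4

Friday, June 30


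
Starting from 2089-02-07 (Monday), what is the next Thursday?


Current: Monday
Target: Thursday
Days ahead: 3

Next Thursday: 2089-02-10


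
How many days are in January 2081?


January 2081

31 days


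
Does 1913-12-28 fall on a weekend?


Anchor: Jan 1, 1913. With p = 1913 - 1 = 1912: (p + p//4 - p//100 + p//400) mod 7 = (1912 + 478 - 19 + 4) mod 7 = 2375 mod 7 = 2 -> Wednesday (Mon=0 ... Sun=6)
Day of year: 362; offset = 361
Weekday index = (2 + 361) mod 7 = 6 -> Sunday
Weekend days: Saturday, Sunday

Yes


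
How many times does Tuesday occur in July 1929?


July 1929 has 31 days
Anchor: Jan 1, 1929. With p = 1929 - 1 = 1928: (p + p//4 - p//100 + p//400) mod 7 = (1928 + 482 - 19 + 4) mod 7 = 2395 mod 7 = 1 -> Tuesday (Mon=0 ... Sun=6)
Days before July (Jan-Jun): 181; July 1 index = (1 + 181) mod 7 = 0 -> Monday
First Tuesday is July 2
Tuesdays: 2, 9, 16, 23, 30

5 Tuesdays


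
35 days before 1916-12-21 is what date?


Start: 1916-12-21, subtract 35 days
Back 21 days from December 21 reaches November 30, 1916 -> 14 left
November 1916: 30 - 14 = 16 -> lands on November 16

Result: 1916-11-16


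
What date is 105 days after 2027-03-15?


Start: 2027-03-15, add 105 days
March 2027 has 31 days: 31 - 15 = 16 days to March 31 -> 89 left
April 2027 has 30 days -> 59 left
May 2027 has 31 days -> 28 left
June 2027: 28 <= 30 -> lands on June 28

Result: 2027-06-28


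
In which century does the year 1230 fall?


Century = (year - 1) // 100 + 1
= (1230 - 1) // 100 + 1
= 1229 // 100 + 1
= 12 + 1

13th century


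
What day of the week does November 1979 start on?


Target: November 1, 1979
Anchor: Jan 1, 1979. With p = 1979 - 1 = 1978: (p + p//4 - p//100 + p//400) mod 7 = (1978 + 494 - 19 + 4) mod 7 = 2457 mod 7 = 0 -> Monday (Mon=0 ... Sun=6)
Days before November (Jan-Oct): 304 days
Weekday index = (0 + 304) mod 7 = 3

Thursday


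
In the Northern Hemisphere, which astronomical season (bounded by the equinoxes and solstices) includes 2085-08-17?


Date: August 17
Astronomical Summer (approx.; exact equinox/solstice day varies by year): June 21 to September 21
August 17 falls within the Summer window

Summer


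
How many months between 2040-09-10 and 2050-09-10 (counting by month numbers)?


From September 2040 to September 2050
10 years * 12 = 120 months = 120

120 months


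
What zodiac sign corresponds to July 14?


Date: July 14
Conventional tropical zodiac dates: Cancer from June 21 onward; Leo starts July 23
July 14 falls within the Cancer range

Cancer


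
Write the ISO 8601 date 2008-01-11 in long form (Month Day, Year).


ISO 2008-01-11 parses as year=2008, month=01, day=11
Month 1 -> January

January 11, 2008


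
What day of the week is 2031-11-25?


Date: November 25, 2031
Anchor: Jan 1, 2031. With p = 2031 - 1 = 2030: (p + p//4 - p//100 + p//400) mod 7 = (2030 + 507 - 20 + 5) mod 7 = 2522 mod 7 = 2 -> Wednesday (Mon=0 ... Sun=6)
Days before November (Jan-Oct): 304; offset = 304 + 25 - 1 = 328
Weekday index = (2 + 328) mod 7 = 1

Day of the week: Tuesday


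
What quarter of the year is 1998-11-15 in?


Month: November (month 11)
Q1: Jan-Mar, Q2: Apr-Jun, Q3: Jul-Sep, Q4: Oct-Dec

Q4


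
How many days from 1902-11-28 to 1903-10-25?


From 1902-11-28 to 1903-10-25
1902-11-28: days before November = 31 + 28 + 31 + 30 + 31 + 30 + 31 + 31 + 30 + 31 = 304 (1902 is not a leap year); day of year = 304 + 28 = 332
1903-10-25: days before October = 31 + 28 + 31 + 30 + 31 + 30 + 31 + 31 + 30 = 273 (1903 is not a leap year); day of year = 273 + 25 = 298
Rest of 1902: 365 - 332 = 33
Total = 33 + 298 = 331

331 days


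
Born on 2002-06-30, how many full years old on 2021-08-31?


Birth: 2002-06-30
Reference: 2021-08-31
Year difference: 2021 - 2002 = 19

19 years old


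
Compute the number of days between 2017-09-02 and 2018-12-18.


From 2017-09-02 to 2018-12-18
2017-09-02: days before September = 31 + 28 + 31 + 30 + 31 + 30 + 31 + 31 = 243 (2017 is not a leap year); day of year = 243 + 2 = 245
2018-12-18: days before December = 31 + 28 + 31 + 30 + 31 + 30 + 31 + 31 + 30 + 31 + 30 = 334 (2018 is not a leap year); day of year = 334 + 18 = 352
Rest of 2017: 365 - 245 = 120
Total = 120 + 352 = 472

472 days


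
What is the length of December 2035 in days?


December 2035

31 days


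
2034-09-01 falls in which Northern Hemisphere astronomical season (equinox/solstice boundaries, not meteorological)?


Date: September 1
Astronomical Summer (approx.; exact equinox/solstice day varies by year): June 21 to September 21
September 1 falls within the Summer window

Summer


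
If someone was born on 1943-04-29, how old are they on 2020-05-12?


Birth: 1943-04-29
Reference: 2020-05-12
Year difference: 2020 - 1943 = 77

77 years old


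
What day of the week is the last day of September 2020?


September 2020 has 30 days
Anchor: Jan 1, 2020. With p = 2020 - 1 = 2019: (p + p//4 - p//100 + p//400) mod 7 = (2019 + 504 - 20 + 5) mod 7 = 2508 mod 7 = 2 -> Wednesday (Mon=0 ... Sun=6)
Days before September (Jan-Aug): 244; September 1 index = (2 + 244) mod 7 = 1 -> Tuesday
Last day offset: 30 - 1 = 29 days
Weekday index = (1 + 29) mod 7 = 2

Wednesday, September 30


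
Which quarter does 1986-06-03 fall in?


Month: June (month 6)
Q1: Jan-Mar, Q2: Apr-Jun, Q3: Jul-Sep, Q4: Oct-Dec

Q2


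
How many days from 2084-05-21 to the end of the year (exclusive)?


Day of year: 142 of 366
Remaining = 366 - 142

224 days


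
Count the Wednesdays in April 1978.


April 1978 has 30 days
Anchor: Jan 1, 1978. With p = 1978 - 1 = 1977: (p + p//4 - p//100 + p//400) mod 7 = (1977 + 494 - 19 + 4) mod 7 = 2456 mod 7 = 6 -> Sunday (Mon=0 ... Sun=6)
Days before April (Jan-Mar): 90; April 1 index = (6 + 90) mod 7 = 5 -> Saturday
First Wednesday is April 5
Wednesdays: 5, 12, 19, 26

4 Wednesdays


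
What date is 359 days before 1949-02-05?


Start: 1949-02-05, subtract 359 days
Back 5 days from February 5 reaches January 31, 1949 -> 354 left
January 1949 has 31 days -> back to December 31, 1948 -> 323 left
December 1948 has 31 days -> back to November 30, 1948 -> 292 left
November 1948 has 30 days -> back to October 31, 1948 -> 262 left
October 1948 has 31 days -> back to September 30, 1948 -> 231 left
September 1948 has 30 days -> back to August 31, 1948 -> 201 left
August 1948 has 31 days -> back to July 31, 1948 -> 170 left
July 1948 has 31 days -> back to June 30, 1948 -> 139 left
June 1948 has 30 days -> back to May 31, 1948 -> 109 left
May 1948 has 31 days -> back to April 30, 1948 -> 78 left
April 1948 has 30 days -> back to March 31, 1948 -> 48 left
March 1948 has 31 days -> back to February 29, 1948 -> 17 left
February 1948: 29 - 17 = 12 -> lands on February 12

Result: 1948-02-12


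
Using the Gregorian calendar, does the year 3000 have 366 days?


Gregorian leap year rule: divisible by 4, but not by 100, unless also by 400.
3000 is divisible by 100 but not 400 -> not a leap year

No


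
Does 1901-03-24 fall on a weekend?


Anchor: Jan 1, 1901. With p = 1901 - 1 = 1900: (p + p//4 - p//100 + p//400) mod 7 = (1900 + 475 - 19 + 4) mod 7 = 2360 mod 7 = 1 -> Tuesday (Mon=0 ... Sun=6)
Day of year: 83; offset = 82
Weekday index = (1 + 82) mod 7 = 6 -> Sunday
Weekend days: Saturday, Sunday

Yes


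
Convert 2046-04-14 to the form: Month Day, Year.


ISO 2046-04-14 parses as year=2046, month=04, day=14
Month 4 -> April

April 14, 2046


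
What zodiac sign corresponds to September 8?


Date: September 8
Conventional tropical zodiac dates: Virgo from August 23 onward; Libra starts September 23
September 8 falls within the Virgo range

Virgo


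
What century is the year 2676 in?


Century = (year - 1) // 100 + 1
= (2676 - 1) // 100 + 1
= 2675 // 100 + 1
= 26 + 1

27th century


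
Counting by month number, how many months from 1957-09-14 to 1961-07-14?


From September 1957 to July 1961
4 years * 12 = 48 months, minus 2 months = 46

46 months


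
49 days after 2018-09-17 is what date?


Start: 2018-09-17, add 49 days
September 2018 has 30 days: 30 - 17 = 13 days to September 30 -> 36 left
October 2018 has 31 days -> 5 left
November 2018: 5 <= 30 -> lands on November 5

Result: 2018-11-05


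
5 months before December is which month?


December is month 12
12 - 5 = 7

July


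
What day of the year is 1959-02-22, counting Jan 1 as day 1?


Date: February 22, 1959
Days in months 1 through 1: 31
Plus 22 days in February

Day of year: 53


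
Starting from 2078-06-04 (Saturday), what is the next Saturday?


Current: Saturday
Target: Saturday
Days ahead: 7

Next Saturday: 2078-06-11


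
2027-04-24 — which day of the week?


Date: April 24, 2027
Anchor: Jan 1, 2027. With p = 2027 - 1 = 2026: (p + p//4 - p//100 + p//400) mod 7 = (2026 + 506 - 20 + 5) mod 7 = 2517 mod 7 = 4 -> Friday (Mon=0 ... Sun=6)
Days before April (Jan-Mar): 90; offset = 90 + 24 - 1 = 113
Weekday index = (4 + 113) mod 7 = 5

Day of the week: Saturday


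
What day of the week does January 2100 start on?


Target: January 1, 2100
Anchor: Jan 1, 2100. With p = 2100 - 1 = 2099: (p + p//4 - p//100 + p//400) mod 7 = (2099 + 524 - 20 + 5) mod 7 = 2608 mod 7 = 4 -> Friday (Mon=0 ... Sun=6)
Offset from anchor: 0 days
Weekday index = (4 + 0) mod 7 = 4

Friday


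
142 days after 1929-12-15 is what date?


Start: 1929-12-15, add 142 days
December 1929 has 31 days: 31 - 15 = 16 days to December 31 -> 126 left
January 1930 has 31 days -> 95 left
February 1930 has 28 days -> 67 left
March 1930 has 31 days -> 36 left
April 1930 has 30 days -> 6 left
May 1930: 6 <= 31 -> lands on May 6

Result: 1930-05-06


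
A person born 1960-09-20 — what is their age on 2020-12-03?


Birth: 1960-09-20
Reference: 2020-12-03
Year difference: 2020 - 1960 = 60

60 years old


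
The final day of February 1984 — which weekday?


February 1984 has 29 days
Anchor: Jan 1, 1984. With p = 1984 - 1 = 1983: (p + p//4 - p//100 + p//400) mod 7 = (1983 + 495 - 19 + 4) mod 7 = 2463 mod 7 = 6 -> Sunday (Mon=0 ... Sun=6)
Days before February (Jan): 31; February 1 index = (6 + 31) mod 7 = 2 -> Wednesday
Last day offset: 29 - 1 = 28 days
Weekday index = (2 + 28) mod 7 = 2

Wednesday, February 29


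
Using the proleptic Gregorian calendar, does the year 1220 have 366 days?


Gregorian leap year rule: divisible by 4, but not by 100, unless also by 400.
1220 is divisible by 4 but not 100 -> leap year

Yes


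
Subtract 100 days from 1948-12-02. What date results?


Start: 1948-12-02, subtract 100 days
Back 2 days from December 2 reaches November 30, 1948 -> 98 left
November 1948 has 30 days -> back to October 31, 1948 -> 68 left
October 1948 has 31 days -> back to September 30, 1948 -> 37 left
September 1948 has 30 days -> back to August 31, 1948 -> 7 left
August 1948: 31 - 7 = 24 -> lands on August 24

Result: 1948-08-24


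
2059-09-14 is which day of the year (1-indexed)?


Date: September 14, 2059
Days in months 1 through 8: 243
Plus 14 days in September

Day of year: 257


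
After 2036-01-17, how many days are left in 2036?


Day of year: 17 of 366
Remaining = 366 - 17

349 days


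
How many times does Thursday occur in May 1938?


May 1938 has 31 days
Anchor: Jan 1, 1938. With p = 1938 - 1 = 1937: (p + p//4 - p//100 + p//400) mod 7 = (1937 + 484 - 19 + 4) mod 7 = 2406 mod 7 = 5 -> Saturday (Mon=0 ... Sun=6)
Days before May (Jan-Apr): 120; May 1 index = (5 + 120) mod 7 = 6 -> Sunday
First Thursday is May 5
Thursdays: 5, 12, 19, 26

4 Thursdays


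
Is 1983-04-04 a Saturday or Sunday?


Anchor: Jan 1, 1983. With p = 1983 - 1 = 1982: (p + p//4 - p//100 + p//400) mod 7 = (1982 + 495 - 19 + 4) mod 7 = 2462 mod 7 = 5 -> Saturday (Mon=0 ... Sun=6)
Day of year: 94; offset = 93
Weekday index = (5 + 93) mod 7 = 0 -> Monday
Weekend days: Saturday, Sunday

No


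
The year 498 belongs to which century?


Century = (year - 1) // 100 + 1
= (498 - 1) // 100 + 1
= 497 // 100 + 1
= 4 + 1

5th century


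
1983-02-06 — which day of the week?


Date: February 6, 1983
Anchor: Jan 1, 1983. With p = 1983 - 1 = 1982: (p + p//4 - p//100 + p//400) mod 7 = (1982 + 495 - 19 + 4) mod 7 = 2462 mod 7 = 5 -> Saturday (Mon=0 ... Sun=6)
Days before February (Jan): 31; offset = 31 + 6 - 1 = 36
Weekday index = (5 + 36) mod 7 = 6

Day of the week: Sunday


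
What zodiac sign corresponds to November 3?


Date: November 3
Conventional tropical zodiac dates: Scorpio from October 23 onward; Sagittarius starts November 22
November 3 falls within the Scorpio range

Scorpio


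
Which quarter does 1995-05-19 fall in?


Month: May (month 5)
Q1: Jan-Mar, Q2: Apr-Jun, Q3: Jul-Sep, Q4: Oct-Dec

Q2


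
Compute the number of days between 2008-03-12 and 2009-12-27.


From 2008-03-12 to 2009-12-27
2008-03-12: days before March = 31 + 29 = 60 (2008 is a leap year); day of year = 60 + 12 = 72
2009-12-27: days before December = 31 + 28 + 31 + 30 + 31 + 30 + 31 + 31 + 30 + 31 + 30 = 334 (2009 is not a leap year); day of year = 334 + 27 = 361
Rest of 2008: 366 - 72 = 294
Total = 294 + 361 = 655

655 days


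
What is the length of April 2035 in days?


April 2035

30 days


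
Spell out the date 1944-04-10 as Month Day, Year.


ISO 1944-04-10 parses as year=1944, month=04, day=10
Month 4 -> April

April 10, 1944


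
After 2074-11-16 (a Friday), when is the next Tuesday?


Current: Friday
Target: Tuesday
Days ahead: 4

Next Tuesday: 2074-11-20


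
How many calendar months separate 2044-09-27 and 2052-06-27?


From September 2044 to June 2052
8 years * 12 = 96 months, minus 3 months = 93

93 months


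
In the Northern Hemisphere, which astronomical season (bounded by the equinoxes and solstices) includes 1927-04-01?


Date: April 1
Astronomical Spring (approx.; exact equinox/solstice day varies by year): March 20 to June 20
April 1 falls within the Spring window

Spring


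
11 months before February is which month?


February is month 2
2 - 11 = -9; wrap: -9 + 12 = 3

March


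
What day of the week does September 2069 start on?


Target: September 1, 2069
Anchor: Jan 1, 2069. With p = 2069 - 1 = 2068: (p + p//4 - p//100 + p//400) mod 7 = (2068 + 517 - 20 + 5) mod 7 = 2570 mod 7 = 1 -> Tuesday (Mon=0 ... Sun=6)
Days before September (Jan-Aug): 243 days
Weekday index = (1 + 243) mod 7 = 6

Sunday


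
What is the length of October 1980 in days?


October 1980

31 days


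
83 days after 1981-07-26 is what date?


Start: 1981-07-26, add 83 days
July 1981 has 31 days: 31 - 26 = 5 days to July 31 -> 78 left
August 1981 has 31 days -> 47 left
September 1981 has 30 days -> 17 left
October 1981: 17 <= 31 -> lands on October 17

Result: 1981-10-17


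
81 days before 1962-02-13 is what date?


Start: 1962-02-13, subtract 81 days
Back 13 days from February 13 reaches January 31, 1962 -> 68 left
January 1962 has 31 days -> back to December 31, 1961 -> 37 left
December 1961 has 31 days -> back to November 30, 1961 -> 6 left
November 1961: 30 - 6 = 24 -> lands on November 24

Result: 1961-11-24


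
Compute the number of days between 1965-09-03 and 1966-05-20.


From 1965-09-03 to 1966-05-20
1965-09-03: days before September = 31 + 28 + 31 + 30 + 31 + 30 + 31 + 31 = 243 (1965 is not a leap year); day of year = 243 + 3 = 246
1966-05-20: days before May = 31 + 28 + 31 + 30 = 120 (1966 is not a leap year); day of year = 120 + 20 = 140
Rest of 1965: 365 - 246 = 119
Total = 119 + 140 = 259

259 days


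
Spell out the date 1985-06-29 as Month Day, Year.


ISO 1985-06-29 parses as year=1985, month=06, day=29
Month 6 -> June

June 29, 1985


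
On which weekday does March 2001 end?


March 2001 has 31 days
Anchor: Jan 1, 2001. With p = 2001 - 1 = 2000: (p + p//4 - p//100 + p//400) mod 7 = (2000 + 500 - 20 + 5) mod 7 = 2485 mod 7 = 0 -> Monday (Mon=0 ... Sun=6)
Days before March (Jan-Feb): 59; March 1 index = (0 + 59) mod 7 = 3 -> Thursday
Last day offset: 31 - 1 = 30 days
Weekday index = (3 + 30) mod 7 = 5

Saturday, March 31


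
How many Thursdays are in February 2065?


February 2065 has 28 days
Anchor: Jan 1, 2065. With p = 2065 - 1 = 2064: (p + p//4 - p//100 + p//400) mod 7 = (2064 + 516 - 20 + 5) mod 7 = 2565 mod 7 = 3 -> Thursday (Mon=0 ... Sun=6)
Days before February (Jan): 31; February 1 index = (3 + 31) mod 7 = 6 -> Sunday
First Thursday is February 5
Thursdays: 5, 12, 19, 26

4 Thursdays


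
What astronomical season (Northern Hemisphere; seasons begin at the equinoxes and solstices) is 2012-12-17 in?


Date: December 17
Astronomical Autumn (approx.; exact equinox/solstice day varies by year): September 22 to December 20
December 17 falls within the Autumn window

Autumn


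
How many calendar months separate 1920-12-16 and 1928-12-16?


From December 1920 to December 1928
8 years * 12 = 96 months = 96

96 months


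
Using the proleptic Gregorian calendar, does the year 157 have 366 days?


Gregorian leap year rule: divisible by 4, but not by 100, unless also by 400.
157 is not divisible by 4 -> not a leap year

No


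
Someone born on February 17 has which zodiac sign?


Date: February 17
Conventional tropical zodiac dates: Aquarius from January 20 onward; Pisces starts February 19
February 17 falls within the Aquarius range

Aquarius


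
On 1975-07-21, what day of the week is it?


Date: July 21, 1975
Anchor: Jan 1, 1975. With p = 1975 - 1 = 1974: (p + p//4 - p//100 + p//400) mod 7 = (1974 + 493 - 19 + 4) mod 7 = 2452 mod 7 = 2 -> Wednesday (Mon=0 ... Sun=6)
Days before July (Jan-Jun): 181; offset = 181 + 21 - 1 = 201
Weekday index = (2 + 201) mod 7 = 0

Day of the week: Monday


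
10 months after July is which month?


July is month 7
7 + 10 = 17; wrap: 17 - 12 = 5

May


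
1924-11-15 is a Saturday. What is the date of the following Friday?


Current: Saturday
Target: Friday
Days ahead: 6

Next Friday: 1924-11-21


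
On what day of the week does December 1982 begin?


Target: December 1, 1982
Anchor: Jan 1, 1982. With p = 1982 - 1 = 1981: (p + p//4 - p//100 + p//400) mod 7 = (1981 + 495 - 19 + 4) mod 7 = 2461 mod 7 = 4 -> Friday (Mon=0 ... Sun=6)
Days before December (Jan-Nov): 334 days
Weekday index = (4 + 334) mod 7 = 2

Wednesday


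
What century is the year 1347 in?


Century = (year - 1) // 100 + 1
= (1347 - 1) // 100 + 1
= 1346 // 100 + 1
= 13 + 1

14th century


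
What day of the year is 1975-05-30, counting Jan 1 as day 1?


Date: May 30, 1975
Days in months 1 through 4: 120
Plus 30 days in May

Day of year: 150


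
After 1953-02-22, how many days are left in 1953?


Day of year: 53 of 365
Remaining = 365 - 53

312 days


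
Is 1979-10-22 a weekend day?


Anchor: Jan 1, 1979. With p = 1979 - 1 = 1978: (p + p//4 - p//100 + p//400) mod 7 = (1978 + 494 - 19 + 4) mod 7 = 2457 mod 7 = 0 -> Monday (Mon=0 ... Sun=6)
Day of year: 295; offset = 294
Weekday index = (0 + 294) mod 7 = 0 -> Monday
Weekend days: Saturday, Sunday

No


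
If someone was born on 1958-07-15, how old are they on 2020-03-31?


Birth: 1958-07-15
Reference: 2020-03-31
Year difference: 2020 - 1958 = 62
Birthday not yet reached in 2020, subtract 1

61 years old


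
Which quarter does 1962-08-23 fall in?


Month: August (month 8)
Q1: Jan-Mar, Q2: Apr-Jun, Q3: Jul-Sep, Q4: Oct-Dec

Q3


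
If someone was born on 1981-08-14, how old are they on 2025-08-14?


Birth: 1981-08-14
Reference: 2025-08-14
Year difference: 2025 - 1981 = 44

44 years old


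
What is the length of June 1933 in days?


June 1933

30 days


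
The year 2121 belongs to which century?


Century = (year - 1) // 100 + 1
= (2121 - 1) // 100 + 1
= 2120 // 100 + 1
= 21 + 1

22nd century


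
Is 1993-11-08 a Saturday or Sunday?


Anchor: Jan 1, 1993. With p = 1993 - 1 = 1992: (p + p//4 - p//100 + p//400) mod 7 = (1992 + 498 - 19 + 4) mod 7 = 2475 mod 7 = 4 -> Friday (Mon=0 ... Sun=6)
Day of year: 312; offset = 311
Weekday index = (4 + 311) mod 7 = 0 -> Monday
Weekend days: Saturday, Sunday

No


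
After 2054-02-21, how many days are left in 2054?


Day of year: 52 of 365
Remaining = 365 - 52

313 days


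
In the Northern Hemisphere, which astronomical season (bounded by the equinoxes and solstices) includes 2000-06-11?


Date: June 11
Astronomical Spring (approx.; exact equinox/solstice day varies by year): March 20 to June 20
June 11 falls within the Spring window

Spring


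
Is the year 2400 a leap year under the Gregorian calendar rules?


Gregorian leap year rule: divisible by 4, but not by 100, unless also by 400.
2400 is divisible by 400 -> leap year

Yes


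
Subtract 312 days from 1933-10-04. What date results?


Start: 1933-10-04, subtract 312 days
Back 4 days from October 4 reaches September 30, 1933 -> 308 left
September 1933 has 30 days -> back to August 31, 1933 -> 278 left
August 1933 has 31 days -> back to July 31, 1933 -> 247 left
July 1933 has 31 days -> back to June 30, 1933 -> 216 left
June 1933 has 30 days -> back to May 31, 1933 -> 186 left
May 1933 has 31 days -> back to April 30, 1933 -> 155 left
April 1933 has 30 days -> back to March 31, 1933 -> 125 left
March 1933 has 31 days -> back to February 28, 1933 -> 94 left
February 1933 has 28 days -> back to January 31, 1933 -> 66 left
January 1933 has 31 days -> back to December 31, 1932 -> 35 left
December 1932 has 31 days -> back to November 30, 1932 -> 4 left
November 1932: 30 - 4 = 26 -> lands on November 26

Result: 1932-11-26


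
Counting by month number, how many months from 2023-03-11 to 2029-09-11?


From March 2023 to September 2029
6 years * 12 = 72 months, plus 6 months = 78

78 months


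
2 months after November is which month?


November is month 11
11 + 2 = 13; wrap: 13 - 12 = 1

January


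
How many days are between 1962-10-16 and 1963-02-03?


From 1962-10-16 to 1963-02-03
1962-10-16: days before October = 31 + 28 + 31 + 30 + 31 + 30 + 31 + 31 + 30 = 273 (1962 is not a leap year); day of year = 273 + 16 = 289
1963-02-03: days before February = 31; day of year = 31 + 3 = 34
Rest of 1962: 365 - 289 = 76
Total = 76 + 34 = 110

110 days


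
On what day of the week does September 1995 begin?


Target: September 1, 1995
Anchor: Jan 1, 1995. With p = 1995 - 1 = 1994: (p + p//4 - p//100 + p//400) mod 7 = (1994 + 498 - 19 + 4) mod 7 = 2477 mod 7 = 6 -> Sunday (Mon=0 ... Sun=6)
Days before September (Jan-Aug): 243 days
Weekday index = (6 + 243) mod 7 = 4

Friday
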